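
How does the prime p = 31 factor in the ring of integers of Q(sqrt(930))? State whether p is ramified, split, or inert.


K = Q(sqrt(930)). Since d mod 4 = 2, disc(K) = 3720.
Check p | disc: 3720 mod 31 = 0.
p divides disc, so p ramifies: (p) = P^2 with e=2, f=1, g=1.
Therefore p is ramified.

ramified


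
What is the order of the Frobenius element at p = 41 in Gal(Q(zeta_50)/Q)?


The Frobenius at p in Gal(Q(zeta_n)/Q) = (Z/nZ)* is the class of p, so its order is ord_50(41), the smallest k >= 1 with 41^k = 1 mod 50.
n = 50 = 2 * 5^2, phi(50) = 20; the order divides phi(n).
Divisors of 20: 1, 2, 4, 5, 10, 20
Repeated squaring mod 50: 41^1 = 41, 41^2 = 31, 41^4 = 11, 41^8 = 21, 41^16 = 41
Test divisors in increasing order:
  k=1: 41^1 = 41 mod 50
  k=2: 41^2 = 31 mod 50
  k=4: 41^4 = 11 mod 50
  k=5: 41^5 = 11 * 41 = 1 mod 50  <- first divisor giving 1
Order = 5

5


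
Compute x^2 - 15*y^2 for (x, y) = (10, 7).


x^2 - d*y^2
= 10^2 - 15*7^2
= 100 - 735
= -635

-635


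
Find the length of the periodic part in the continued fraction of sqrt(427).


Run the CF algorithm for sqrt(427).
a_0 = floor(sqrt(427)) = 20; set m_0=0, q_0=1.
Recurrence: m' = q*a - m,  q' = (d - m'^2)/q,  a' = floor((a_0 + m')/q').
  step 1: m=20, q=27, a=1
  step 2: m=7, q=14, a=1
  step 3: m=7, q=27, a=1
  step 4: m=20, q=1, a=40
a_4 = 2*a_0 = 40, so the period closes here.
sqrt(427) = [20; 1, 1, 1, 40]
Period length = 4

4


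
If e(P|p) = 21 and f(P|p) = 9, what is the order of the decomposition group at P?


|D_P| = e * f
= 21 * 9
= 189

189


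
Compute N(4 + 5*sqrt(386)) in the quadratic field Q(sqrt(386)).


N(a + b*sqrt(d)) = a^2 - d*b^2
= (4)^2 - (386)*(5)^2
= 16 - 9650
= -9634

-9634


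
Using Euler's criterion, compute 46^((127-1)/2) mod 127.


p = 127 is prime and the exponent is (p-1)/2 = 63, so by Euler's criterion 46^63 = (46/127) = +1 or -1 mod 127.
Compute by square-and-multiply:
  63 = 32 + 16 + 8 + 4 + 2 + 1 (binary 111111)
  Repeated squaring mod 127: 46^1 = 46, 46^2 = 84, 46^4 = 71, 46^8 = 88, 46^16 = 124, 46^32 = 9
  46^63 = 46^32 * 46^16 * 46^8 * 46^4 * 46^2 * 46^1 = 9 * 124 * 88 * 71 * 84 * 46 mod 127
    9 * 124 = 1116 = 100 mod 127
    100 * 88 = 8800 = 37 mod 127
    37 * 71 = 2627 = 87 mod 127
    87 * 84 = 7308 = 69 mod 127
    69 * 46 = 3174 = 126 mod 127
  46^63 = 126 mod 127
Result 126 = p - 1 = -1 mod 127: 46 is a quadratic non-residue mod 127. As a residue in [0, p-1] the value is 126.
46^63 mod 127 = 126

126


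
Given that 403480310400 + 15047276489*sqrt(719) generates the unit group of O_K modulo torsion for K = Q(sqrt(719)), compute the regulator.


epsilon = 403480310400 + 15047276489*sqrt(719)
= 8.0696e+11
R = ln(8.0696e+11)
= 27.4165

27.4165


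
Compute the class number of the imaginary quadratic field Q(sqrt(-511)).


K = Q(sqrt(-511)). d mod 4 = 1, so D = disc(K) = d = -511
h(K) equals the number of primitive reduced positive-definite forms (a, b, c) = a*x^2 + b*x*y + c*y^2 with b^2 - 4ac = D,
where reduced means |b| <= a <= c, with b >= 0 whenever |b| = a or a = c, and primitive means gcd(a, b, c) = 1.
Reduced forces 3a^2 <= |D| = 511, so 1 <= a <= 13; b must have the parity of D, and c = (b^2 - D)/(4a) must be an integer >= a.
Enumerate a = 1..13, b in [-a, a]:
  a=1: (1, 1, 128)  [1]
  a=2: (2, -1, 64), (2, 1, 64)  [2]
  a=3: none
  a=4: (4, -1, 32), (4, 1, 32)  [2]
  a=5: (5, -3, 26), (5, 3, 26)  [2]
  a=6: none
  a=7: (7, 7, 20)  [1]
  a=8: (8, -1, 16), (8, 1, 16)  [2]
  a=9: none
  a=10: (10, -7, 14), (10, -3, 13), (10, 3, 13), (10, 7, 14)  [4]
  a=11..13: none
Total reduced forms: 1 + 2 + 2 + 2 + 1 + 2 + 4 = 14
h = 14

14


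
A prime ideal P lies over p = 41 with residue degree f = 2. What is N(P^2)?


N(P^a) = p^(a*f)
= 41^(2*2)
= 41^4
= 2825761

2825761


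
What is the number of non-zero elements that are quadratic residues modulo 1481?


For prime p, the number of non-zero quadratic residues is (p-1)/2.
= (1481-1)/2
= 740

740


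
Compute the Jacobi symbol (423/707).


Compute (423/707) via quadratic reciprocity:
  reciprocity: (423/707) -> -(707/423)
  reduce: (284/423)
  pull out 2: (2/423) = +1  (since 423 mod 8 = 7)
  pull out 2: (2/423) = +1  (since 423 mod 8 = 7)
  reciprocity: (71/423) -> -(423/71)
  reduce: (68/71)
  pull out 2: (2/71) = +1  (since 71 mod 8 = 7)
  pull out 2: (2/71) = +1  (since 71 mod 8 = 7)
  reciprocity: (17/71) -> +(71/17)
  reduce: (3/17)
  reciprocity: (3/17) -> +(17/3)
  reduce: (2/3)
  pull out 2: (2/3) = -1  (since 3 mod 8 = 3)
  (1/3) = 1
Product of signs = -1

-1


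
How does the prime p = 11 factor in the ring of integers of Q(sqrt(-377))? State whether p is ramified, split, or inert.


K = Q(sqrt(-377)). Since d mod 4 = 3, disc(K) = -1508.
Check p | disc: -1508 mod 11 = 10.
p does not divide disc. Compute Legendre symbol (d/p):
8^((11-1)/2) mod 11 = -1
(d/p) = -1, so p is inert: (p) stays prime with e=1, f=2, g=1.
Therefore p is inert.

inert


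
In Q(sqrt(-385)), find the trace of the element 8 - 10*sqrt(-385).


Tr(a + b*sqrt(d)) = (a + b*sqrt(d)) + (a - b*sqrt(d)) = 2a
= 2 * (8)
= 16

16


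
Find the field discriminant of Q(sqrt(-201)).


For K = Q(sqrt(d)) with d squarefree: disc(K) = d if d = 1 mod 4, and disc(K) = 4d if d = 2 or 3 mod 4.
Here d = -201, and d mod 4 = 3.
d = 3 mod 4, not 1 (O_K = Z[sqrt(d)]), so disc(K) = 4d = 4 * (-201) = -804

-804


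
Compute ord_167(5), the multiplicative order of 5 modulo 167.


We want ord_167(5), the smallest k >= 1 with 5^k = 1 mod 167.
n = 167 = 167, phi(167) = 166; the order divides phi(n).
Divisors of 166: 1, 2, 83, 166
Repeated squaring mod 167: 5^1 = 5, 5^2 = 25, 5^4 = 124, 5^8 = 12, 5^16 = 144, 5^32 = 28, 5^64 = 116, 5^128 = 96
Test divisors in increasing order:
  k=1: 5^1 = 5 mod 167
  k=2: 5^2 = 25 mod 167
  k=83: 5^83 = 116 * 144 * 25 * 5 = 166 mod 167
  k=166: 5^166 = 96 * 28 * 124 * 25 = 1 mod 167  <- first divisor giving 1
Order = 166

166


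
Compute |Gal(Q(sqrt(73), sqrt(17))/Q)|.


The 2 square roots of distinct primes are multiplicatively independent over Q,
so [K:Q] = 2^2 and Gal(K/Q) is isomorphic to (Z/2Z)^2.
|Gal| = 2^2 = 4

4


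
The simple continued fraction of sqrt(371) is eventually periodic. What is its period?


Run the CF algorithm for sqrt(371).
a_0 = floor(sqrt(371)) = 19; set m_0=0, q_0=1.
Recurrence: m' = q*a - m,  q' = (d - m'^2)/q,  a' = floor((a_0 + m')/q').
  step 1: m=19, q=10, a=3
  step 2: m=11, q=25, a=1
  step 3: m=14, q=7, a=4
  step 4: m=14, q=25, a=1
  step 5: m=11, q=10, a=3
  step 6: m=19, q=1, a=38
a_6 = 2*a_0 = 38, so the period closes here.
sqrt(371) = [19; 3, 1, 4, 1, 3, 38]
Period length = 6

6


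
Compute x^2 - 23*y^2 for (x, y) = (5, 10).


x^2 - d*y^2
= 5^2 - 23*10^2
= 25 - 2300
= -2275

-2275


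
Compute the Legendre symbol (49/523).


p = 523 is prime, so compute (49/523) with the reciprocity algorithm (Jacobi-symbol steps: pull out 2s via (2/n), flip via reciprocity, reduce):
  reciprocity: (49/523) -> +(523/49)
  reduce: (33/49)
  reciprocity: (33/49) -> +(49/33)
  reduce: (16/33)
  pull out 2: (2/33) = +1  (since 33 mod 8 = 1)
  pull out 2: (2/33) = +1  (since 33 mod 8 = 1)
  pull out 2: (2/33) = +1  (since 33 mod 8 = 1)
  pull out 2: (2/33) = +1  (since 33 mod 8 = 1)
  (1/33) = 1
Product of signs = 1
(49/523) = 1

1


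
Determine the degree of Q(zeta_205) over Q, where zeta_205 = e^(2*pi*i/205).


The degree equals Euler's totient phi(205).
205 = 5 * 41
phi(205) = 160

160


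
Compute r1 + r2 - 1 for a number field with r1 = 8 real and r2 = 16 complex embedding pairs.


By Dirichlet's unit theorem:
rank = r1 + r2 - 1
= 8 + 16 - 1
= 23

23


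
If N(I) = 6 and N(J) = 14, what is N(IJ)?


N(IJ) = N(I) * N(J)
= 6 * 14
= 84

84


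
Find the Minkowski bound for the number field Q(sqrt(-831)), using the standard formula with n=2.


d = -831, d mod 4 = 1, so disc(K) = d = -831; |disc(K)| = 831
Imaginary quadratic field, so n = 2, s = r2 = 1, r1 = 0
M = (n!/n^n) * (4/pi)^s * sqrt(|disc(K)|) = (2!/2^2) * (4/pi)^1 * sqrt(831)
= 0.5 * 1.273240 * 28.827071
= 18.3519

18.3519


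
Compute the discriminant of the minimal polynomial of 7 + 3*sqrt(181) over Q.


The element 7 + 3*sqrt(181) has minimal polynomial:
x^2 - 14*x - 1580
Discriminant = (-14)^2 - 4*(-1580)
= 196 + 6320
= 6516

6516


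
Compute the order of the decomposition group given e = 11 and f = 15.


|D_P| = e * f
= 11 * 15
= 165

165


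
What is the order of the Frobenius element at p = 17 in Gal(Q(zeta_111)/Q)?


The Frobenius at p in Gal(Q(zeta_n)/Q) = (Z/nZ)* is the class of p, so its order is ord_111(17), the smallest k >= 1 with 17^k = 1 mod 111.
n = 111 = 3 * 37, phi(111) = 72; the order divides phi(n).
Divisors of 72: 1, 2, 3, 4, 6, 8, 9, 12, 18, 24, 36, 72
Repeated squaring mod 111: 17^1 = 17, 17^2 = 67, 17^4 = 49, 17^8 = 70, 17^16 = 16, 17^32 = 34, 17^64 = 46
Test divisors in increasing order:
  k=1: 17^1 = 17 mod 111
  k=2: 17^2 = 67 mod 111
  k=3: 17^3 = 67 * 17 = 29 mod 111
  k=4: 17^4 = 49 mod 111
  k=6: 17^6 = 49 * 67 = 64 mod 111
  k=8: 17^8 = 70 mod 111
  k=9: 17^9 = 70 * 17 = 80 mod 111
  k=12: 17^12 = 70 * 49 = 100 mod 111
  k=18: 17^18 = 16 * 67 = 73 mod 111
  k=24: 17^24 = 16 * 70 = 10 mod 111
  k=36: 17^36 = 34 * 49 = 1 mod 111  <- first divisor giving 1
Order = 36

36


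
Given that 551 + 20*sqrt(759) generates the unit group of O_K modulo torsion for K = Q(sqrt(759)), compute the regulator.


epsilon = 551 + 20*sqrt(759)
= 1101.9991
R = ln(1101.9991)
= 7.0049

7.0049


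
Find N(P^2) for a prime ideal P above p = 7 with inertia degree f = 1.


N(P^a) = p^(a*f)
= 7^(2*1)
= 7^2
= 49

49


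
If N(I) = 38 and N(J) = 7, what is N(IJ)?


N(IJ) = N(I) * N(J)
= 38 * 7
= 266

266


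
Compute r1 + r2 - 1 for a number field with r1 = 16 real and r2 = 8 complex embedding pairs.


By Dirichlet's unit theorem:
rank = r1 + r2 - 1
= 16 + 8 - 1
= 23

23


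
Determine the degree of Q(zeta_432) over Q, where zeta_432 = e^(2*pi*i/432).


The degree equals Euler's totient phi(432).
432 = 2^4 * 3^3
phi(432) = 144

144


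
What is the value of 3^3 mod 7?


p = 7 is prime and the exponent is (p-1)/2 = 3, so by Euler's criterion 3^3 = (3/7) = +1 or -1 mod 7.
Compute by square-and-multiply:
  3 = 2 + 1 (binary 11)
  Repeated squaring mod 7: 3^1 = 3, 3^2 = 2
  3^3 = 3^2 * 3^1 = 2 * 3 mod 7
    2 * 3 = 6 = 6 mod 7
  3^3 = 6 mod 7
Result 6 = p - 1 = -1 mod 7: 3 is a quadratic non-residue mod 7. As a residue in [0, p-1] the value is 6.
3^3 mod 7 = 6

6


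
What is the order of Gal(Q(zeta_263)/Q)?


|Gal(Q(zeta_263)/Q)| = phi(263)
= 262

262


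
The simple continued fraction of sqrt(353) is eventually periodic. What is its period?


Run the CF algorithm for sqrt(353).
a_0 = floor(sqrt(353)) = 18; set m_0=0, q_0=1.
Recurrence: m' = q*a - m,  q' = (d - m'^2)/q,  a' = floor((a_0 + m')/q').
  step 1: m=18, q=29, a=1
  step 2: m=11, q=8, a=3
  step 3: m=13, q=23, a=1
  step 4: m=10, q=11, a=2
  step 5: m=12, q=19, a=1
  step 6: m=7, q=16, a=1
  step 7: m=9, q=17, a=1
  step 8: m=8, q=17, a=1
  step 9: m=9, q=16, a=1
  step 10: m=7, q=19, a=1
  step 11: m=12, q=11, a=2
  step 12: m=10, q=23, a=1
  step 13: m=13, q=8, a=3
  step 14: m=11, q=29, a=1
  step 15: m=18, q=1, a=36
a_15 = 2*a_0 = 36, so the period closes here.
sqrt(353) = [18; 1, 3, 1, 2, 1, 1, 1, 1, 1, 1, 2, 1, 3, 1, 36]
Period length = 15

15


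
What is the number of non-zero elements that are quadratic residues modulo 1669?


For prime p, the number of non-zero quadratic residues is (p-1)/2.
= (1669-1)/2
= 834

834


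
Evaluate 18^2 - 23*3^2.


x^2 - d*y^2
= 18^2 - 23*3^2
= 324 - 207
= 117

117


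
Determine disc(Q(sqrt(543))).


For K = Q(sqrt(d)) with d squarefree: disc(K) = d if d = 1 mod 4, and disc(K) = 4d if d = 2 or 3 mod 4.
Here d = 543, and d mod 4 = 3.
d = 3 mod 4, not 1 (O_K = Z[sqrt(d)]), so disc(K) = 4d = 4 * (543) = 2172

2172


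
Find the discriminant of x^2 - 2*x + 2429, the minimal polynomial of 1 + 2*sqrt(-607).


The element 1 + 2*sqrt(-607) has minimal polynomial:
x^2 - 2*x + 2429
Discriminant = (-2)^2 - 4*(2429)
= 4 - 9716
= -9712

-9712


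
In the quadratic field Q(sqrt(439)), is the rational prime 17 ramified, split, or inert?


K = Q(sqrt(439)). Since d mod 4 = 3, disc(K) = 1756.
Check p | disc: 1756 mod 17 = 5.
p does not divide disc. Compute Legendre symbol (d/p):
14^((17-1)/2) mod 17 = -1
(d/p) = -1, so p is inert: (p) stays prime with e=1, f=2, g=1.
Therefore p is inert.

inert


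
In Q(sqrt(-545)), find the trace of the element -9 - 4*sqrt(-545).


Tr(a + b*sqrt(d)) = (a + b*sqrt(d)) + (a - b*sqrt(d)) = 2a
= 2 * (-9)
= -18

-18


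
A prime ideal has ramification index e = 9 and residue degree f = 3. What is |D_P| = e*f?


|D_P| = e * f
= 9 * 3
= 27

27


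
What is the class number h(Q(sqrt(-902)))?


K = Q(sqrt(-902)). d mod 4 = 2, so D = disc(K) = 4d = -3608
h(K) equals the number of primitive reduced positive-definite forms (a, b, c) = a*x^2 + b*x*y + c*y^2 with b^2 - 4ac = D,
where reduced means |b| <= a <= c, with b >= 0 whenever |b| = a or a = c, and primitive means gcd(a, b, c) = 1.
Reduced forces 3a^2 <= |D| = 3608, so 1 <= a <= 34; b must have the parity of D, and c = (b^2 - D)/(4a) must be an integer >= a.
Enumerate a = 1..34, b in [-a, a]:
  a=1: (1, 0, 902)  [1]
  a=2: (2, 0, 451)  [1]
  a=3: (3, -2, 301), (3, 2, 301)  [2]
  a=4..5: none
  a=6: (6, -4, 151), (6, 4, 151)  [2]
  a=7: (7, -2, 129), (7, 2, 129)  [2]
  a=8: none
  a=9: (9, -8, 102), (9, 8, 102)  [2]
  a=10: none
  a=11: (11, 0, 82)  [1]
  a=12..13: none
  a=14: (14, -12, 67), (14, 12, 67)  [2]
  a=15..16: none
  a=17: (17, -8, 54), (17, 8, 54)  [2]
  a=18: (18, -8, 51), (18, 8, 51)  [2]
  a=19..20: none
  a=21: (21, -16, 46), (21, -2, 43), (21, 2, 43), (21, 16, 46)  [4]
  a=22: (22, 0, 41)  [1]
  a=23: (23, -16, 42), (23, 16, 42)  [2]
  a=24..26: none
  a=27: (27, -8, 34), (27, 8, 34)  [2]
  a=28..30: none
  a=31: (31, -22, 33), (31, 22, 33)  [2]
  a=32..34: none
Total reduced forms: 1 + 1 + 2 + 2 + 2 + 2 + 1 + 2 + 2 + 2 + 4 + 1 + 2 + 2 + 2 = 28
h = 28

28


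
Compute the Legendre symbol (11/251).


p = 251 is prime, so compute (11/251) with the reciprocity algorithm (Jacobi-symbol steps: pull out 2s via (2/n), flip via reciprocity, reduce):
  reciprocity: (11/251) -> -(251/11)
  reduce: (9/11)
  reciprocity: (9/11) -> +(11/9)
  reduce: (2/9)
  pull out 2: (2/9) = +1  (since 9 mod 8 = 1)
  (1/9) = 1
Product of signs = -1
(11/251) = -1

-1


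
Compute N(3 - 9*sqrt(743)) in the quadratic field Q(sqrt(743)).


N(a + b*sqrt(d)) = a^2 - d*b^2
= (3)^2 - (743)*(-9)^2
= 9 - 60183
= -60174

-60174


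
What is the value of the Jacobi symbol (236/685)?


Compute (236/685) via quadratic reciprocity:
  pull out 2: (2/685) = -1  (since 685 mod 8 = 5)
  pull out 2: (2/685) = -1  (since 685 mod 8 = 5)
  reciprocity: (59/685) -> +(685/59)
  reduce: (36/59)
  pull out 2: (2/59) = -1  (since 59 mod 8 = 3)
  pull out 2: (2/59) = -1  (since 59 mod 8 = 3)
  reciprocity: (9/59) -> +(59/9)
  reduce: (5/9)
  reciprocity: (5/9) -> +(9/5)
  reduce: (4/5)
  pull out 2: (2/5) = -1  (since 5 mod 8 = 5)
  pull out 2: (2/5) = -1  (since 5 mod 8 = 5)
  (1/5) = 1
Product of signs = 1

1


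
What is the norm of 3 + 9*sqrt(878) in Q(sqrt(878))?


N(a + b*sqrt(d)) = a^2 - d*b^2
= (3)^2 - (878)*(9)^2
= 9 - 71118
= -71109

-71109


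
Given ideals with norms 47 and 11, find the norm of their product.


N(IJ) = N(I) * N(J)
= 47 * 11
= 517

517


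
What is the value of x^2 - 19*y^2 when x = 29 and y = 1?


x^2 - d*y^2
= 29^2 - 19*1^2
= 841 - 19
= 822

822


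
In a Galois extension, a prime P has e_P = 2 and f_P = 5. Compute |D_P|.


|D_P| = e * f
= 2 * 5
= 10

10


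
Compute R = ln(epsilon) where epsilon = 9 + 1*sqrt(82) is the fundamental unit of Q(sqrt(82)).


epsilon = 9 + 1*sqrt(82)
= 18.0554
R = ln(18.0554)
= 2.8934

2.8934


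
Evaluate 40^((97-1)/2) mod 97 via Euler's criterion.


p = 97 is prime and the exponent is (p-1)/2 = 48, so by Euler's criterion 40^48 = (40/97) = +1 or -1 mod 97.
Compute by square-and-multiply:
  48 = 32 + 16 (binary 110000)
  Repeated squaring mod 97: 40^1 = 40, 40^2 = 48, 40^4 = 73, 40^8 = 91, 40^16 = 36, 40^32 = 35
  40^48 = 40^32 * 40^16 = 35 * 36 mod 97
    35 * 36 = 1260 = 96 mod 97
  40^48 = 96 mod 97
Result 96 = p - 1 = -1 mod 97: 40 is a quadratic non-residue mod 97. As a residue in [0, p-1] the value is 96.
40^48 mod 97 = 96

96


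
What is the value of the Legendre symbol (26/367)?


p = 367 is prime, so compute (26/367) with the reciprocity algorithm (Jacobi-symbol steps: pull out 2s via (2/n), flip via reciprocity, reduce):
  pull out 2: (2/367) = +1  (since 367 mod 8 = 7)
  reciprocity: (13/367) -> +(367/13)
  reduce: (3/13)
  reciprocity: (3/13) -> +(13/3)
  reduce: (1/3)
  (1/3) = 1
Product of signs = 1
(26/367) = 1

1


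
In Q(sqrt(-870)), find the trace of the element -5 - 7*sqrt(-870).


Tr(a + b*sqrt(d)) = (a + b*sqrt(d)) + (a - b*sqrt(d)) = 2a
= 2 * (-5)
= -10

-10


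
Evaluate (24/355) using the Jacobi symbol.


Compute (24/355) via quadratic reciprocity:
  pull out 2: (2/355) = -1  (since 355 mod 8 = 3)
  pull out 2: (2/355) = -1  (since 355 mod 8 = 3)
  pull out 2: (2/355) = -1  (since 355 mod 8 = 3)
  reciprocity: (3/355) -> -(355/3)
  reduce: (1/3)
  (1/3) = 1
Product of signs = 1

1


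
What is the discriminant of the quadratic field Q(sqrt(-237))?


For K = Q(sqrt(d)) with d squarefree: disc(K) = d if d = 1 mod 4, and disc(K) = 4d if d = 2 or 3 mod 4.
Here d = -237, and d mod 4 = 3.
d = 3 mod 4, not 1 (O_K = Z[sqrt(d)]), so disc(K) = 4d = 4 * (-237) = -948

-948


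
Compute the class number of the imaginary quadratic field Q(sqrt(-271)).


K = Q(sqrt(-271)). d mod 4 = 1, so D = disc(K) = d = -271
h(K) equals the number of primitive reduced positive-definite forms (a, b, c) = a*x^2 + b*x*y + c*y^2 with b^2 - 4ac = D,
where reduced means |b| <= a <= c, with b >= 0 whenever |b| = a or a = c, and primitive means gcd(a, b, c) = 1.
Reduced forces 3a^2 <= |D| = 271, so 1 <= a <= 9; b must have the parity of D, and c = (b^2 - D)/(4a) must be an integer >= a.
Enumerate a = 1..9, b in [-a, a]:
  a=1: (1, 1, 68)  [1]
  a=2: (2, -1, 34), (2, 1, 34)  [2]
  a=3: none
  a=4: (4, -1, 17), (4, 1, 17)  [2]
  a=5: (5, -3, 14), (5, 3, 14)  [2]
  a=6: none
  a=7: (7, -3, 10), (7, 3, 10)  [2]
  a=8: (8, -7, 10), (8, 7, 10)  [2]
  a=9: none
Total reduced forms: 1 + 2 + 2 + 2 + 2 + 2 = 11
h = 11

11


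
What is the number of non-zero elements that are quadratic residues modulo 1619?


For prime p, the number of non-zero quadratic residues is (p-1)/2.
= (1619-1)/2
= 809

809


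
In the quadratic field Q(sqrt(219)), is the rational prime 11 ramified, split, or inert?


K = Q(sqrt(219)). Since d mod 4 = 3, disc(K) = 876.
Check p | disc: 876 mod 11 = 7.
p does not divide disc. Compute Legendre symbol (d/p):
10^((11-1)/2) mod 11 = -1
(d/p) = -1, so p is inert: (p) stays prime with e=1, f=2, g=1.
Therefore p is inert.

inert


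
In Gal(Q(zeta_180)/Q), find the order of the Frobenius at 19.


The Frobenius at p in Gal(Q(zeta_n)/Q) = (Z/nZ)* is the class of p, so its order is ord_180(19), the smallest k >= 1 with 19^k = 1 mod 180.
n = 180 = 2^2 * 3^2 * 5, phi(180) = 48; the order divides phi(n).
Divisors of 48: 1, 2, 3, 4, 6, 8, 12, 16, 24, 48
Repeated squaring mod 180: 19^1 = 19, 19^2 = 1, 19^4 = 1, 19^8 = 1, 19^16 = 1, 19^32 = 1
Test divisors in increasing order:
  k=1: 19^1 = 19 mod 180
  k=2: 19^2 = 1 mod 180  <- first divisor giving 1
Order = 2

2


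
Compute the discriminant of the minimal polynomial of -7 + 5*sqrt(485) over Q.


The element -7 + 5*sqrt(485) has minimal polynomial:
x^2 + 14*x - 12076
Discriminant = (14)^2 - 4*(-12076)
= 196 + 48304
= 48500

48500


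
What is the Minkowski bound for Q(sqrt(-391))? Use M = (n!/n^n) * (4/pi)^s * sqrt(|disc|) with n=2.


d = -391, d mod 4 = 1, so disc(K) = d = -391; |disc(K)| = 391
Imaginary quadratic field, so n = 2, s = r2 = 1, r1 = 0
M = (n!/n^n) * (4/pi)^s * sqrt(|disc(K)|) = (2!/2^2) * (4/pi)^1 * sqrt(391)
= 0.5 * 1.273240 * 19.773720
= 12.5883

12.5883


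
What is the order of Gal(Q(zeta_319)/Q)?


|Gal(Q(zeta_319)/Q)| = phi(319)
= 280

280


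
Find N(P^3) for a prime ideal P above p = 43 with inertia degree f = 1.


N(P^a) = p^(a*f)
= 43^(3*1)
= 43^3
= 79507

79507


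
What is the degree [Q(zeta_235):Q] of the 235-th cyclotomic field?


The degree equals Euler's totient phi(235).
235 = 5 * 47
phi(235) = 184

184


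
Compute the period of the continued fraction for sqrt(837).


Run the CF algorithm for sqrt(837).
a_0 = floor(sqrt(837)) = 28; set m_0=0, q_0=1.
Recurrence: m' = q*a - m,  q' = (d - m'^2)/q,  a' = floor((a_0 + m')/q').
  step 1: m=28, q=53, a=1
  step 2: m=25, q=4, a=13
  step 3: m=27, q=27, a=2
  step 4: m=27, q=4, a=13
  step 5: m=25, q=53, a=1
  step 6: m=28, q=1, a=56
a_6 = 2*a_0 = 56, so the period closes here.
sqrt(837) = [28; 1, 13, 2, 13, 1, 56]
Period length = 6

6


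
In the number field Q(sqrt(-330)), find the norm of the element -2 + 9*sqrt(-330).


N(a + b*sqrt(d)) = a^2 - d*b^2
= (-2)^2 - (-330)*(9)^2
= 4 + 26730
= 26734

26734


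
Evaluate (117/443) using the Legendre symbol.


p = 443 is prime, so compute (117/443) with the reciprocity algorithm (Jacobi-symbol steps: pull out 2s via (2/n), flip via reciprocity, reduce):
  reciprocity: (117/443) -> +(443/117)
  reduce: (92/117)
  pull out 2: (2/117) = -1  (since 117 mod 8 = 5)
  pull out 2: (2/117) = -1  (since 117 mod 8 = 5)
  reciprocity: (23/117) -> +(117/23)
  reduce: (2/23)
  pull out 2: (2/23) = +1  (since 23 mod 8 = 7)
  (1/23) = 1
Product of signs = 1
(117/443) = 1

1


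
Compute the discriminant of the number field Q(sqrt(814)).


For K = Q(sqrt(d)) with d squarefree: disc(K) = d if d = 1 mod 4, and disc(K) = 4d if d = 2 or 3 mod 4.
Here d = 814, and d mod 4 = 2.
d = 2 mod 4, not 1 (O_K = Z[sqrt(d)]), so disc(K) = 4d = 4 * (814) = 3256

3256


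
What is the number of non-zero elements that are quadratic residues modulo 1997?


For prime p, the number of non-zero quadratic residues is (p-1)/2.
= (1997-1)/2
= 998

998


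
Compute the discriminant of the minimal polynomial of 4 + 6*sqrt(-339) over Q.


The element 4 + 6*sqrt(-339) has minimal polynomial:
x^2 - 8*x + 12220
Discriminant = (-8)^2 - 4*(12220)
= 64 - 48880
= -48816

-48816


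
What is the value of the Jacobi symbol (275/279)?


Compute (275/279) via quadratic reciprocity:
  reciprocity: (275/279) -> -(279/275)
  reduce: (4/275)
  pull out 2: (2/275) = -1  (since 275 mod 8 = 3)
  pull out 2: (2/275) = -1  (since 275 mod 8 = 3)
  (1/275) = 1
Product of signs = -1

-1


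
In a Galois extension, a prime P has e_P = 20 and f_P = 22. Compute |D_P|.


|D_P| = e * f
= 20 * 22
= 440

440


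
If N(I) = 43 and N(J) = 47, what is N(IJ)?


N(IJ) = N(I) * N(J)
= 43 * 47
= 2021

2021


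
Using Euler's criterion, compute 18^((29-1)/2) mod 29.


p = 29 is prime and the exponent is (p-1)/2 = 14, so by Euler's criterion 18^14 = (18/29) = +1 or -1 mod 29.
Compute by square-and-multiply:
  14 = 8 + 4 + 2 (binary 1110)
  Repeated squaring mod 29: 18^1 = 18, 18^2 = 5, 18^4 = 25, 18^8 = 16
  18^14 = 18^8 * 18^4 * 18^2 = 16 * 25 * 5 mod 29
    16 * 25 = 400 = 23 mod 29
    23 * 5 = 115 = 28 mod 29
  18^14 = 28 mod 29
Result 28 = p - 1 = -1 mod 29: 18 is a quadratic non-residue mod 29. As a residue in [0, p-1] the value is 28.
18^14 mod 29 = 28

28


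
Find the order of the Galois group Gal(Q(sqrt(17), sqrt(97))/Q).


The 2 square roots of distinct primes are multiplicatively independent over Q,
so [K:Q] = 2^2 and Gal(K/Q) is isomorphic to (Z/2Z)^2.
|Gal| = 2^2 = 4

4


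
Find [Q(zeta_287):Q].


The degree equals Euler's totient phi(287).
287 = 7 * 41
phi(287) = 240

240


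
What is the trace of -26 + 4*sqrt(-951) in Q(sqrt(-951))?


Tr(a + b*sqrt(d)) = (a + b*sqrt(d)) + (a - b*sqrt(d)) = 2a
= 2 * (-26)
= -52

-52


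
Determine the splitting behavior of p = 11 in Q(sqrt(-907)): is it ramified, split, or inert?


K = Q(sqrt(-907)). Since d mod 4 = 1, disc(K) = -907.
Check p | disc: -907 mod 11 = 6.
p does not divide disc. Compute Legendre symbol (d/p):
6^((11-1)/2) mod 11 = -1
(d/p) = -1, so p is inert: (p) stays prime with e=1, f=2, g=1.
Therefore p is inert.

inert


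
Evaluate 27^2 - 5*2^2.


x^2 - d*y^2
= 27^2 - 5*2^2
= 729 - 20
= 709

709


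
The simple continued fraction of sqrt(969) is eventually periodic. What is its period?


Run the CF algorithm for sqrt(969).
a_0 = floor(sqrt(969)) = 31; set m_0=0, q_0=1.
Recurrence: m' = q*a - m,  q' = (d - m'^2)/q,  a' = floor((a_0 + m')/q').
  step 1: m=31, q=8, a=7
  step 2: m=25, q=43, a=1
  step 3: m=18, q=15, a=3
  step 4: m=27, q=16, a=3
  step 5: m=21, q=33, a=1
  step 6: m=12, q=25, a=1
  step 7: m=13, q=32, a=1
  step 8: m=19, q=19, a=2
  step 9: m=19, q=32, a=1
  step 10: m=13, q=25, a=1
  step 11: m=12, q=33, a=1
  step 12: m=21, q=16, a=3
  step 13: m=27, q=15, a=3
  step 14: m=18, q=43, a=1
  step 15: m=25, q=8, a=7
  step 16: m=31, q=1, a=62
a_16 = 2*a_0 = 62, so the period closes here.
sqrt(969) = [31; 7, 1, 3, 3, 1, 1, 1, 2, 1, 1, 1, 3, 3, 1, 7, 62]
Period length = 16

16


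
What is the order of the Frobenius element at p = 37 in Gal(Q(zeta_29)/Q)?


The Frobenius at p in Gal(Q(zeta_n)/Q) = (Z/nZ)* is the class of p, so its order is ord_29(37), the smallest k >= 1 with 37^k = 1 mod 29.
n = 29 = 29, phi(29) = 28; the order divides phi(n).
Divisors of 28: 1, 2, 4, 7, 14, 28
Repeated squaring mod 29: 37^1 = 8, 37^2 = 6, 37^4 = 7, 37^8 = 20, 37^16 = 23
Test divisors in increasing order:
  k=1: 37^1 = 8 mod 29
  k=2: 37^2 = 6 mod 29
  k=4: 37^4 = 7 mod 29
  k=7: 37^7 = 7 * 6 * 8 = 17 mod 29
  k=14: 37^14 = 20 * 7 * 6 = 28 mod 29
  k=28: 37^28 = 23 * 20 * 7 = 1 mod 29  <- first divisor giving 1
Order = 28

28


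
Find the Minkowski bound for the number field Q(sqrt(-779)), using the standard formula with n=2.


d = -779, d mod 4 = 1, so disc(K) = d = -779; |disc(K)| = 779
Imaginary quadratic field, so n = 2, s = r2 = 1, r1 = 0
M = (n!/n^n) * (4/pi)^s * sqrt(|disc(K)|) = (2!/2^2) * (4/pi)^1 * sqrt(779)
= 0.5 * 1.273240 * 27.910571
= 17.7684

17.7684


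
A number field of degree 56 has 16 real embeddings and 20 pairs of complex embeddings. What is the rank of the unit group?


By Dirichlet's unit theorem:
rank = r1 + r2 - 1
= 16 + 20 - 1
= 35

35


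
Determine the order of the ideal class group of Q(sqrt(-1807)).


K = Q(sqrt(-1807)). d mod 4 = 1, so D = disc(K) = d = -1807
h(K) equals the number of primitive reduced positive-definite forms (a, b, c) = a*x^2 + b*x*y + c*y^2 with b^2 - 4ac = D,
where reduced means |b| <= a <= c, with b >= 0 whenever |b| = a or a = c, and primitive means gcd(a, b, c) = 1.
Reduced forces 3a^2 <= |D| = 1807, so 1 <= a <= 24; b must have the parity of D, and c = (b^2 - D)/(4a) must be an integer >= a.
Enumerate a = 1..24, b in [-a, a]:
  a=1: (1, 1, 452)  [1]
  a=2: (2, -1, 226), (2, 1, 226)  [2]
  a=3: none
  a=4: (4, -1, 113), (4, 1, 113)  [2]
  a=5..7: none
  a=8: (8, -7, 58), (8, 7, 58)  [2]
  a=9..12: none
  a=13: (13, 13, 38)  [1]
  a=14..15: none
  a=16: (16, -7, 29), (16, 7, 29)  [2]
  a=17..18: none
  a=19: (19, -13, 26), (19, 13, 26)  [2]
  a=20..24: none
Total reduced forms: 1 + 2 + 2 + 2 + 1 + 2 + 2 = 12
h = 12

12


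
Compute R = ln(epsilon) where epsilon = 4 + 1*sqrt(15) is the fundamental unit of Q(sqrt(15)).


epsilon = 4 + 1*sqrt(15)
= 7.8730
R = ln(7.8730)
= 2.0634

2.0634


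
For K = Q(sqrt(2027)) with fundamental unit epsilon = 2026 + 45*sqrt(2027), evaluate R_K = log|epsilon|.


epsilon = 2026 + 45*sqrt(2027)
= 4051.9998
R = ln(4051.9998)
= 8.3070

8.3070


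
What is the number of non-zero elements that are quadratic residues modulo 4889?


For prime p, the number of non-zero quadratic residues is (p-1)/2.
= (4889-1)/2
= 2444

2444


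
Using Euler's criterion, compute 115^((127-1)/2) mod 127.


p = 127 is prime and the exponent is (p-1)/2 = 63, so by Euler's criterion 115^63 = (115/127) = +1 or -1 mod 127.
Compute by square-and-multiply:
  63 = 32 + 16 + 8 + 4 + 2 + 1 (binary 111111)
  Repeated squaring mod 127: 115^1 = 115, 115^2 = 17, 115^4 = 35, 115^8 = 82, 115^16 = 120, 115^32 = 49
  115^63 = 115^32 * 115^16 * 115^8 * 115^4 * 115^2 * 115^1 = 49 * 120 * 82 * 35 * 17 * 115 mod 127
    49 * 120 = 5880 = 38 mod 127
    38 * 82 = 3116 = 68 mod 127
    68 * 35 = 2380 = 94 mod 127
    94 * 17 = 1598 = 74 mod 127
    74 * 115 = 8510 = 1 mod 127
  115^63 = 1 mod 127
Result 1: 115 is a quadratic residue mod 127.
115^63 mod 127 = 1

1


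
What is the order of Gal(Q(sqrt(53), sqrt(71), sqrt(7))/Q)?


The 3 square roots of distinct primes are multiplicatively independent over Q,
so [K:Q] = 2^3 and Gal(K/Q) is isomorphic to (Z/2Z)^3.
|Gal| = 2^3 = 8

8


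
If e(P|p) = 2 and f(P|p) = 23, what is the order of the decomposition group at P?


|D_P| = e * f
= 2 * 23
= 46

46


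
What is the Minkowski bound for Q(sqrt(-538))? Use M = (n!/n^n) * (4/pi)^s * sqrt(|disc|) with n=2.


d = -538, d mod 4 = 2, so disc(K) = 4d = -2152; |disc(K)| = 2152
Imaginary quadratic field, so n = 2, s = r2 = 1, r1 = 0
M = (n!/n^n) * (4/pi)^s * sqrt(|disc(K)|) = (2!/2^2) * (4/pi)^1 * sqrt(2152)
= 0.5 * 1.273240 * 46.389654
= 29.5326

29.5326


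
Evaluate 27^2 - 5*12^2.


x^2 - d*y^2
= 27^2 - 5*12^2
= 729 - 720
= 9

9


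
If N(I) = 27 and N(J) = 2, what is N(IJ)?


N(IJ) = N(I) * N(J)
= 27 * 2
= 54

54


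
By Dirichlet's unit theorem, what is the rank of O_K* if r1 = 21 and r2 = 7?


By Dirichlet's unit theorem:
rank = r1 + r2 - 1
= 21 + 7 - 1
= 27

27


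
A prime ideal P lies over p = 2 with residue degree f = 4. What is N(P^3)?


N(P^a) = p^(a*f)
= 2^(3*4)
= 2^12
= 4096

4096


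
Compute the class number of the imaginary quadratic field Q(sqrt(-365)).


K = Q(sqrt(-365)). d mod 4 = 3, so D = disc(K) = 4d = -1460
h(K) equals the number of primitive reduced positive-definite forms (a, b, c) = a*x^2 + b*x*y + c*y^2 with b^2 - 4ac = D,
where reduced means |b| <= a <= c, with b >= 0 whenever |b| = a or a = c, and primitive means gcd(a, b, c) = 1.
Reduced forces 3a^2 <= |D| = 1460, so 1 <= a <= 22; b must have the parity of D, and c = (b^2 - D)/(4a) must be an integer >= a.
Enumerate a = 1..22, b in [-a, a]:
  a=1: (1, 0, 365)  [1]
  a=2: (2, 2, 183)  [1]
  a=3: (3, -2, 122), (3, 2, 122)  [2]
  a=4: none
  a=5: (5, 0, 73)  [1]
  a=6: (6, -2, 61), (6, 2, 61)  [2]
  a=7..8: none
  a=9: (9, -4, 41), (9, 4, 41)  [2]
  a=10: (10, 10, 39)  [1]
  a=11: (11, -6, 34), (11, 6, 34)  [2]
  a=12: none
  a=13: (13, -10, 30), (13, 10, 30)  [2]
  a=14: none
  a=15: (15, -10, 26), (15, 10, 26)  [2]
  a=16: none
  a=17: (17, -6, 22), (17, 6, 22)  [2]
  a=18: (18, -14, 23), (18, 14, 23)  [2]
  a=19..22: none
Total reduced forms: 1 + 1 + 2 + 1 + 2 + 2 + 1 + 2 + 2 + 2 + 2 + 2 = 20
h = 20

20


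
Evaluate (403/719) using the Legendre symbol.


p = 719 is prime, so compute (403/719) with the reciprocity algorithm (Jacobi-symbol steps: pull out 2s via (2/n), flip via reciprocity, reduce):
  reciprocity: (403/719) -> -(719/403)
  reduce: (316/403)
  pull out 2: (2/403) = -1  (since 403 mod 8 = 3)
  pull out 2: (2/403) = -1  (since 403 mod 8 = 3)
  reciprocity: (79/403) -> -(403/79)
  reduce: (8/79)
  pull out 2: (2/79) = +1  (since 79 mod 8 = 7)
  pull out 2: (2/79) = +1  (since 79 mod 8 = 7)
  pull out 2: (2/79) = +1  (since 79 mod 8 = 7)
  (1/79) = 1
Product of signs = 1
(403/719) = 1

1


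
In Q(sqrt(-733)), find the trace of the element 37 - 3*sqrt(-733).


Tr(a + b*sqrt(d)) = (a + b*sqrt(d)) + (a - b*sqrt(d)) = 2a
= 2 * (37)
= 74

74


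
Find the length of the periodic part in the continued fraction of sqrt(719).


Run the CF algorithm for sqrt(719).
a_0 = floor(sqrt(719)) = 26; set m_0=0, q_0=1.
Recurrence: m' = q*a - m,  q' = (d - m'^2)/q,  a' = floor((a_0 + m')/q').
  step 1: m=26, q=43, a=1
  step 2: m=17, q=10, a=4
  step 3: m=23, q=19, a=2
  step 4: m=15, q=26, a=1
  step 5: m=11, q=23, a=1
  step 6: m=12, q=25, a=1
  step 7: m=13, q=22, a=1
  step 8: m=9, q=29, a=1
  step 9: m=20, q=11, a=4
  step 10: m=24, q=13, a=3
  step 11: m=15, q=38, a=1
  step 12: m=23, q=5, a=9
  step 13: m=22, q=47, a=1
  step 14: m=25, q=2, a=25
  step 15: m=25, q=47, a=1
  step 16: m=22, q=5, a=9
  step 17: m=23, q=38, a=1
  step 18: m=15, q=13, a=3
  step 19: m=24, q=11, a=4
  step 20: m=20, q=29, a=1
  step 21: m=9, q=22, a=1
  step 22: m=13, q=25, a=1
  step 23: m=12, q=23, a=1
  step 24: m=11, q=26, a=1
  step 25: m=15, q=19, a=2
  step 26: m=23, q=10, a=4
  step 27: m=17, q=43, a=1
  step 28: m=26, q=1, a=52
a_28 = 2*a_0 = 52, so the period closes here.
sqrt(719) = [26; 1, 4, 2, 1, 1, 1, 1, 1, 4, 3, 1, 9, 1, 25, 1, 9, 1, 3, 4, 1, 1, 1, 1, 1, 2, 4, 1, 52]
Period length = 28

28


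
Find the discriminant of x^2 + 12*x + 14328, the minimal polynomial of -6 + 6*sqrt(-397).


The element -6 + 6*sqrt(-397) has minimal polynomial:
x^2 + 12*x + 14328
Discriminant = (12)^2 - 4*(14328)
= 144 - 57312
= -57168

-57168


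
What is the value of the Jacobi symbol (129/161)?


Compute (129/161) via quadratic reciprocity:
  reciprocity: (129/161) -> +(161/129)
  reduce: (32/129)
  pull out 2: (2/129) = +1  (since 129 mod 8 = 1)
  pull out 2: (2/129) = +1  (since 129 mod 8 = 1)
  pull out 2: (2/129) = +1  (since 129 mod 8 = 1)
  pull out 2: (2/129) = +1  (since 129 mod 8 = 1)
  pull out 2: (2/129) = +1  (since 129 mod 8 = 1)
  (1/129) = 1
Product of signs = 1

1


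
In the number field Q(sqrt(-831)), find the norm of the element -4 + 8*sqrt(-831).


N(a + b*sqrt(d)) = a^2 - d*b^2
= (-4)^2 - (-831)*(8)^2
= 16 + 53184
= 53200

53200


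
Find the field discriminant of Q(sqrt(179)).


For K = Q(sqrt(d)) with d squarefree: disc(K) = d if d = 1 mod 4, and disc(K) = 4d if d = 2 or 3 mod 4.
Here d = 179, and d mod 4 = 3.
d = 3 mod 4, not 1 (O_K = Z[sqrt(d)]), so disc(K) = 4d = 4 * (179) = 716

716


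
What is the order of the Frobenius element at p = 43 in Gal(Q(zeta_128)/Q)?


The Frobenius at p in Gal(Q(zeta_n)/Q) = (Z/nZ)* is the class of p, so its order is ord_128(43), the smallest k >= 1 with 43^k = 1 mod 128.
n = 128 = 2^7, phi(128) = 64; the order divides phi(n).
Divisors of 64: 1, 2, 4, 8, 16, 32, 64
Repeated squaring mod 128: 43^1 = 43, 43^2 = 57, 43^4 = 49, 43^8 = 97, 43^16 = 65, 43^32 = 1, 43^64 = 1
Test divisors in increasing order:
  k=1: 43^1 = 43 mod 128
  k=2: 43^2 = 57 mod 128
  k=4: 43^4 = 49 mod 128
  k=8: 43^8 = 97 mod 128
  k=16: 43^16 = 65 mod 128
  k=32: 43^32 = 1 mod 128  <- first divisor giving 1
Order = 32

32


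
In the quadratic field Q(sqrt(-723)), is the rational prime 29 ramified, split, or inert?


K = Q(sqrt(-723)). Since d mod 4 = 1, disc(K) = -723.
Check p | disc: -723 mod 29 = 2.
p does not divide disc. Compute Legendre symbol (d/p):
2^((29-1)/2) mod 29 = -1
(d/p) = -1, so p is inert: (p) stays prime with e=1, f=2, g=1.
Therefore p is inert.

inert


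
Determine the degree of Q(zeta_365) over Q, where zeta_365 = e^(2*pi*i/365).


The degree equals Euler's totient phi(365).
365 = 5 * 73
phi(365) = 288

288


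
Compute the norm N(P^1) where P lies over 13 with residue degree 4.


N(P^a) = p^(a*f)
= 13^(1*4)
= 13^4
= 28561

28561


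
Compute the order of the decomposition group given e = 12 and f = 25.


|D_P| = e * f
= 12 * 25
= 300

300


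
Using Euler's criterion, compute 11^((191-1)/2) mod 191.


p = 191 is prime and the exponent is (p-1)/2 = 95, so by Euler's criterion 11^95 = (11/191) = +1 or -1 mod 191.
Compute by square-and-multiply:
  95 = 64 + 16 + 8 + 4 + 2 + 1 (binary 1011111)
  Repeated squaring mod 191: 11^1 = 11, 11^2 = 121, 11^4 = 125, 11^8 = 154, 11^16 = 32, 11^32 = 69, 11^64 = 177
  11^95 = 11^64 * 11^16 * 11^8 * 11^4 * 11^2 * 11^1 = 177 * 32 * 154 * 125 * 121 * 11 mod 191
    177 * 32 = 5664 = 125 mod 191
    125 * 154 = 19250 = 150 mod 191
    150 * 125 = 18750 = 32 mod 191
    32 * 121 = 3872 = 52 mod 191
    52 * 11 = 572 = 190 mod 191
  11^95 = 190 mod 191
Result 190 = p - 1 = -1 mod 191: 11 is a quadratic non-residue mod 191. As a residue in [0, p-1] the value is 190.
11^95 mod 191 = 190

190


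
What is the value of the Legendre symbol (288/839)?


p = 839 is prime, so compute (288/839) with the reciprocity algorithm (Jacobi-symbol steps: pull out 2s via (2/n), flip via reciprocity, reduce):
  pull out 2: (2/839) = +1  (since 839 mod 8 = 7)
  pull out 2: (2/839) = +1  (since 839 mod 8 = 7)
  pull out 2: (2/839) = +1  (since 839 mod 8 = 7)
  pull out 2: (2/839) = +1  (since 839 mod 8 = 7)
  pull out 2: (2/839) = +1  (since 839 mod 8 = 7)
  reciprocity: (9/839) -> +(839/9)
  reduce: (2/9)
  pull out 2: (2/9) = +1  (since 9 mod 8 = 1)
  (1/9) = 1
Product of signs = 1
(288/839) = 1

1


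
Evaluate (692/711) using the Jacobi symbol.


Compute (692/711) via quadratic reciprocity:
  pull out 2: (2/711) = +1  (since 711 mod 8 = 7)
  pull out 2: (2/711) = +1  (since 711 mod 8 = 7)
  reciprocity: (173/711) -> +(711/173)
  reduce: (19/173)
  reciprocity: (19/173) -> +(173/19)
  reduce: (2/19)
  pull out 2: (2/19) = -1  (since 19 mod 8 = 3)
  (1/19) = 1
Product of signs = -1

-1


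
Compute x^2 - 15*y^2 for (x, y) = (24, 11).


x^2 - d*y^2
= 24^2 - 15*11^2
= 576 - 1815
= -1239

-1239


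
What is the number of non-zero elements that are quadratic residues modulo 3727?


For prime p, the number of non-zero quadratic residues is (p-1)/2.
= (3727-1)/2
= 1863

1863


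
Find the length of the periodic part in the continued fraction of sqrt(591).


Run the CF algorithm for sqrt(591).
a_0 = floor(sqrt(591)) = 24; set m_0=0, q_0=1.
Recurrence: m' = q*a - m,  q' = (d - m'^2)/q,  a' = floor((a_0 + m')/q').
  step 1: m=24, q=15, a=3
  step 2: m=21, q=10, a=4
  step 3: m=19, q=23, a=1
  step 4: m=4, q=25, a=1
  step 5: m=21, q=6, a=7
  step 6: m=21, q=25, a=1
  step 7: m=4, q=23, a=1
  step 8: m=19, q=10, a=4
  step 9: m=21, q=15, a=3
  step 10: m=24, q=1, a=48
a_10 = 2*a_0 = 48, so the period closes here.
sqrt(591) = [24; 3, 4, 1, 1, 7, 1, 1, 4, 3, 48]
Period length = 10

10


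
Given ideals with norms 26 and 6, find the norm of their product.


N(IJ) = N(I) * N(J)
= 26 * 6
= 156

156


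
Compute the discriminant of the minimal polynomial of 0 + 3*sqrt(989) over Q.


The element 0 + 3*sqrt(989) has minimal polynomial:
x^2 + 0*x - 8901
Discriminant = (0)^2 - 4*(-8901)
= 0 + 35604
= 35604

35604


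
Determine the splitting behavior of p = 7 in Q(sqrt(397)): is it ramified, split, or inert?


K = Q(sqrt(397)). Since d mod 4 = 1, disc(K) = 397.
Check p | disc: 397 mod 7 = 5.
p does not divide disc. Compute Legendre symbol (d/p):
5^((7-1)/2) mod 7 = -1
(d/p) = -1, so p is inert: (p) stays prime with e=1, f=2, g=1.
Therefore p is inert.

inert


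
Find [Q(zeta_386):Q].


The degree equals Euler's totient phi(386).
386 = 2 * 193
phi(386) = 192

192


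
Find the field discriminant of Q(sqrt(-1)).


For K = Q(sqrt(d)) with d squarefree: disc(K) = d if d = 1 mod 4, and disc(K) = 4d if d = 2 or 3 mod 4.
Here d = -1, and d mod 4 = 3.
d = 3 mod 4, not 1 (O_K = Z[sqrt(d)]), so disc(K) = 4d = 4 * (-1) = -4

-4


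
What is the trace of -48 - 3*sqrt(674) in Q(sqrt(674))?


Tr(a + b*sqrt(d)) = (a + b*sqrt(d)) + (a - b*sqrt(d)) = 2a
= 2 * (-48)
= -96

-96


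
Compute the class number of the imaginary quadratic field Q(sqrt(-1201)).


K = Q(sqrt(-1201)). d mod 4 = 3, so D = disc(K) = 4d = -4804
h(K) equals the number of primitive reduced positive-definite forms (a, b, c) = a*x^2 + b*x*y + c*y^2 with b^2 - 4ac = D,
where reduced means |b| <= a <= c, with b >= 0 whenever |b| = a or a = c, and primitive means gcd(a, b, c) = 1.
Reduced forces 3a^2 <= |D| = 4804, so 1 <= a <= 40; b must have the parity of D, and c = (b^2 - D)/(4a) must be an integer >= a.
Enumerate a = 1..40, b in [-a, a]:
  a=1: (1, 0, 1201)  [1]
  a=2: (2, 2, 601)  [1]
  a=3..4: none
  a=5: (5, -4, 241), (5, 4, 241)  [2]
  a=6..9: none
  a=10: (10, -6, 121), (10, 6, 121)  [2]
  a=11: (11, -6, 110), (11, 6, 110)  [2]
  a=12..21: none
  a=22: (22, -6, 55), (22, 6, 55)  [2]
  a=23: (23, -16, 55), (23, 16, 55)  [2]
  a=24: none
  a=25: (25, -14, 50), (25, 14, 50)  [2]
  a=26..30: none
  a=31: (31, -30, 46), (31, 30, 46)  [2]
  a=32..40: none
Total reduced forms: 1 + 1 + 2 + 2 + 2 + 2 + 2 + 2 + 2 = 16
h = 16

16
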